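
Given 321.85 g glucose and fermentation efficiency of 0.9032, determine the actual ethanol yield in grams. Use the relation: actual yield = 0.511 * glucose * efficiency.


Actual ethanol: m = 0.511 * 321.85 * 0.9032
m = 148.5451 g

148.5451 g


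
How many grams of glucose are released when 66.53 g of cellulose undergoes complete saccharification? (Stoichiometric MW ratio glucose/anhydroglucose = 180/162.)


glucose = cellulose * 180/162
= 66.53 * 180/162
= 73.9222 g

73.9222 g


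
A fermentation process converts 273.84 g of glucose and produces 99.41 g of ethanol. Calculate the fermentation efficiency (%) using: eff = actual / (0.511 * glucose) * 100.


Fermentation efficiency = (actual / (0.511 * glucose)) * 100
= (99.41 / (0.511 * 273.84)) * 100
= 71.0415%

71.0415%


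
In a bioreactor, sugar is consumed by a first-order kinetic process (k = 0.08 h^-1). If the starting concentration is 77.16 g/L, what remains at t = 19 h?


S = S0 * exp(-k * t)
S = 77.16 * exp(-0.08 * 19)
S = 16.8758 g/L

16.8758 g/L


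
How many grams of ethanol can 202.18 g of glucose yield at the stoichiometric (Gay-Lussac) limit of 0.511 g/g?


Theoretical ethanol yield: m_EtOH = 0.511 * m_glucose
m_EtOH = 0.511 * 202.18 = 103.3140 g

103.3140 g


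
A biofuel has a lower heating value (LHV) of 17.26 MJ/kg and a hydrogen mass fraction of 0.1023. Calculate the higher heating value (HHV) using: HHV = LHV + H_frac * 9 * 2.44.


HHV = LHV + H_frac * 9 * 2.44
= 17.26 + 0.1023 * 9 * 2.44
= 19.5065 MJ/kg

19.5065 MJ/kg


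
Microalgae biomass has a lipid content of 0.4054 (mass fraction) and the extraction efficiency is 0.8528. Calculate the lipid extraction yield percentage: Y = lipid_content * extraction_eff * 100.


Y = lipid_content * extraction_eff * 100
= 0.4054 * 0.8528 * 100
= 34.5725%

34.5725%


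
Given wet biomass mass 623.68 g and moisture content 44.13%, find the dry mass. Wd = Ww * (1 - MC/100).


Wd = Ww * (1 - MC/100)
= 623.68 * (1 - 44.13/100)
= 348.4500 g

348.4500 g


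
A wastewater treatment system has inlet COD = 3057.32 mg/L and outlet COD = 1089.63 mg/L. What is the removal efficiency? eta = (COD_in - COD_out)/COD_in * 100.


eta = (COD_in - COD_out) / COD_in * 100
= (3057.32 - 1089.63) / 3057.32 * 100
= 64.3600%

64.3600%


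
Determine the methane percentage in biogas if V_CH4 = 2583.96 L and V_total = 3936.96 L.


CH4% = V_CH4 / V_total * 100
= 2583.96 / 3936.96 * 100
= 65.6334%

65.6334%


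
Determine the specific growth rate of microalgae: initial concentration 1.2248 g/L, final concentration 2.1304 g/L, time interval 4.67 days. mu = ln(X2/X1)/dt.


mu = ln(X2/X1) / dt
= ln(2.1304/1.2248) / 4.67
= 0.1185 per day

0.1185 per day


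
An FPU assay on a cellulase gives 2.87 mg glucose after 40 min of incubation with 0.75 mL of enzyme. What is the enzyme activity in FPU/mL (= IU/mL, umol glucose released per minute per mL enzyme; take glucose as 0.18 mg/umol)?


Activity = glucose_mg / (0.18 mg/umol * V_mL * t_min)
= 2.87 / (0.18 * 0.75 * 40)
= 0.5315 FPU/mL

0.5315 FPU/mL


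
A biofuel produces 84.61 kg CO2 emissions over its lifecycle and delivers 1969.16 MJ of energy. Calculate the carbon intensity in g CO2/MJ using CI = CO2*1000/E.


CI = CO2 * 1000 / E
= 84.61 * 1000 / 1969.16
= 42.9676 g CO2/MJ

42.9676 g CO2/MJ


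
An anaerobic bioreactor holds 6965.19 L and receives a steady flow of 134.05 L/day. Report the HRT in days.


HRT = V / Q
= 6965.19 / 134.05
= 51.9596 days

51.9596 days


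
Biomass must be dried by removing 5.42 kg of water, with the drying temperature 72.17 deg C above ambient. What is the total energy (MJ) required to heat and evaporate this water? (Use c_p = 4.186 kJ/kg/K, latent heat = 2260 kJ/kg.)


E = m_water * (4.186 * dT + 2260) / 1000
= 5.42 * (4.186 * 72.17 + 2260) / 1000
= 13.8866 MJ

13.8866 MJ


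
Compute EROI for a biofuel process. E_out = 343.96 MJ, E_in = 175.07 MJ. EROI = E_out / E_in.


EROI = E_out / E_in
= 343.96 / 175.07
= 1.9647

1.9647


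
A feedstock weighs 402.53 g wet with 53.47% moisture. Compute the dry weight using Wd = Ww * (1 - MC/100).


Wd = Ww * (1 - MC/100)
= 402.53 * (1 - 53.47/100)
= 187.2972 g

187.2972 g


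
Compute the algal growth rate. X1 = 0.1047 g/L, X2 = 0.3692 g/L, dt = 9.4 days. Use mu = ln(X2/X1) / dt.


mu = ln(X2/X1) / dt
= ln(0.3692/0.1047) / 9.4
= 0.1341 per day

0.1341 per day


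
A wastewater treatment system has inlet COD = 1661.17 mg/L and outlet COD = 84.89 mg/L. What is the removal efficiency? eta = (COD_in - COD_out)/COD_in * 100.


eta = (COD_in - COD_out) / COD_in * 100
= (1661.17 - 84.89) / 1661.17 * 100
= 94.8897%

94.8897%


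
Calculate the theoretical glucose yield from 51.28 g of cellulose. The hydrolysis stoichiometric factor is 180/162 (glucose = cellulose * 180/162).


glucose = cellulose * 180/162
= 51.28 * 180/162
= 56.9778 g

56.9778 g


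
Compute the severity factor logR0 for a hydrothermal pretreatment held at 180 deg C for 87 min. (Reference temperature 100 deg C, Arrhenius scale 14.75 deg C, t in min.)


logR0 = log10(t * exp((T - 100) / 14.75))
= log10(87 * exp((180 - 100) / 14.75))
= 4.2950

4.2950


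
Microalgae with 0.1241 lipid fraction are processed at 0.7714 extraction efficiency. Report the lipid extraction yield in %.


Y = lipid_content * extraction_eff * 100
= 0.1241 * 0.7714 * 100
= 9.5731%

9.5731%


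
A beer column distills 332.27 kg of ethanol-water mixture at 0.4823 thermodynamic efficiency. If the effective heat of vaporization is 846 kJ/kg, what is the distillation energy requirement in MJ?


E = m * 846 / (eta * 1000)
= 332.27 * 846 / (0.4823 * 1000)
= 582.8331 MJ

582.8331 MJ


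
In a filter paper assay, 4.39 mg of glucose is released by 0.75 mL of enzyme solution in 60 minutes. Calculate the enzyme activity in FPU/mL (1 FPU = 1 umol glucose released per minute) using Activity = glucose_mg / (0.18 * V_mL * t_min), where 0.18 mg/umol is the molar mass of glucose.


Activity = glucose_mg / (0.18 mg/umol * V_mL * t_min)
= 4.39 / (0.18 * 0.75 * 60)
= 0.5420 FPU/mL

0.5420 FPU/mL


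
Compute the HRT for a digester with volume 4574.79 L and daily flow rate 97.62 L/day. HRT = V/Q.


HRT = V / Q
= 4574.79 / 97.62
= 46.8632 days

46.8632 days


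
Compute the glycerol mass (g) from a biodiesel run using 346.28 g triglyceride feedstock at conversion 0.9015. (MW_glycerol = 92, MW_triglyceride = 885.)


glycerol = oil * conv * (92/885)
= 346.28 * 0.9015 * 92 / 885
= 32.4517 g

32.4517 g


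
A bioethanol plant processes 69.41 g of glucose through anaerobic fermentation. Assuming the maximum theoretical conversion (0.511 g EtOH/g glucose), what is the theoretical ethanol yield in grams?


Theoretical ethanol yield: m_EtOH = 0.511 * m_glucose
m_EtOH = 0.511 * 69.41 = 35.4685 g

35.4685 g


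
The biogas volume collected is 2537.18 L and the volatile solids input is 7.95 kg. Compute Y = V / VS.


Y = V / VS
= 2537.18 / 7.95
= 319.1421 L/kg VS

319.1421 L/kg VS


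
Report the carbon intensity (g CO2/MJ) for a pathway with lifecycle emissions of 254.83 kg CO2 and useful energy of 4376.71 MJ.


CI = CO2 * 1000 / E
= 254.83 * 1000 / 4376.71
= 58.2241 g CO2/MJ

58.2241 g CO2/MJ


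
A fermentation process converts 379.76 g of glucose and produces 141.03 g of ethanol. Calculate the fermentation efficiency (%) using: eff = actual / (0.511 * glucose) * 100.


Fermentation efficiency = (actual / (0.511 * glucose)) * 100
= (141.03 / (0.511 * 379.76)) * 100
= 72.6744%

72.6744%


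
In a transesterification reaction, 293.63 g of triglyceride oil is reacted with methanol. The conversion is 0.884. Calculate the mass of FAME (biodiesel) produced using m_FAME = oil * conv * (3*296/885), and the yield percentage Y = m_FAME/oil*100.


m_FAME = oil * conv * (3 * 296 / 885) = oil * conv * (888/885)
= 293.63 * 0.884 * 888 / 885
= 260.4488 g
Y = m_FAME / oil * 100 = conv * (888/885) * 100
= 0.884 * 888 / 885 * 100
= 88.70%

260.4488 g FAME; Y = 88.70%


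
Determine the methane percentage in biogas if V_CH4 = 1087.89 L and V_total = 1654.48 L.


CH4% = V_CH4 / V_total * 100
= 1087.89 / 1654.48 * 100
= 65.7542%

65.7542%


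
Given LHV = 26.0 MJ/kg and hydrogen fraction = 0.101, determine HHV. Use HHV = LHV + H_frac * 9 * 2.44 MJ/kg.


HHV = LHV + H_frac * 9 * 2.44
= 26.0 + 0.101 * 9 * 2.44
= 28.2180 MJ/kg

28.2180 MJ/kg


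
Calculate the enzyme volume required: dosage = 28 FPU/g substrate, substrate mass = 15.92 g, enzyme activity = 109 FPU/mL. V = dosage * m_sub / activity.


V = dosage * m_sub / activity
V = 28 * 15.92 / 109
V = 4.0895 mL

4.0895 mL


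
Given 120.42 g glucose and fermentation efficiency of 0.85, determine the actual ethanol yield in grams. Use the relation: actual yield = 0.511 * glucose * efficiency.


Actual ethanol: m = 0.511 * 120.42 * 0.85
m = 52.3044 g

52.3044 g


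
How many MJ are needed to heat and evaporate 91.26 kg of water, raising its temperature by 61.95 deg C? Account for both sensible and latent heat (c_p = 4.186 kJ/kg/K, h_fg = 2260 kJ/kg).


E = m_water * (4.186 * dT + 2260) / 1000
= 91.26 * (4.186 * 61.95 + 2260) / 1000
= 229.9134 MJ

229.9134 MJ


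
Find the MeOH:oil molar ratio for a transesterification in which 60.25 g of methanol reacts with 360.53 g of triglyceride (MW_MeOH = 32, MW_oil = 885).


Molar ratio = n_MeOH / n_oil = (MeOH/32) / (oil/885) = (MeOH * 885) / (32 * oil)
= (60.25 * 885) / (32 * 360.53)
= 4.6218

4.6218


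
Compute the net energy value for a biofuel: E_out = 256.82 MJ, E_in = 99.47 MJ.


NEV = E_out - E_in
= 256.82 - 99.47
= 157.3500 MJ

157.3500 MJ


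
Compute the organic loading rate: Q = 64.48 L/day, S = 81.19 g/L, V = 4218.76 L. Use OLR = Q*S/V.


OLR = Q * S / V
= 64.48 * 81.19 / 4218.76
= 1.2409 g/L/day

1.2409 g/L/day


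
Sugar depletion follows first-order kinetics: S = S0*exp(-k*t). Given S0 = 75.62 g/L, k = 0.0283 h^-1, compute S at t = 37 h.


S = S0 * exp(-k * t)
S = 75.62 * exp(-0.0283 * 37)
S = 26.5391 g/L

26.5391 g/L


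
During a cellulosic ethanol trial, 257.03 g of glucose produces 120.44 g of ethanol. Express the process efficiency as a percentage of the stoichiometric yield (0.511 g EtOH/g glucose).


Fermentation efficiency = (actual / (0.511 * glucose)) * 100
= (120.44 / (0.511 * 257.03)) * 100
= 91.6993%

91.6993%


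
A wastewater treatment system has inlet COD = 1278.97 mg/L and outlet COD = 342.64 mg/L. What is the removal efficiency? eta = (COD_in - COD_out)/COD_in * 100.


eta = (COD_in - COD_out) / COD_in * 100
= (1278.97 - 342.64) / 1278.97 * 100
= 73.2097%

73.2097%


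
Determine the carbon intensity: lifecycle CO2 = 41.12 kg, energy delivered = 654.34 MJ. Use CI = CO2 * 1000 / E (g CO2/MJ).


CI = CO2 * 1000 / E
= 41.12 * 1000 / 654.34
= 62.8419 g CO2/MJ

62.8419 g CO2/MJ


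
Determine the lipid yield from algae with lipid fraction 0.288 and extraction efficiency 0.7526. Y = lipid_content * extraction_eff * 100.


Y = lipid_content * extraction_eff * 100
= 0.288 * 0.7526 * 100
= 21.6749%

21.6749%


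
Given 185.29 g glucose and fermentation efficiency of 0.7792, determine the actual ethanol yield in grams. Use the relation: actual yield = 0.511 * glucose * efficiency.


Actual ethanol: m = 0.511 * 185.29 * 0.7792
m = 73.7771 g

73.7771 g


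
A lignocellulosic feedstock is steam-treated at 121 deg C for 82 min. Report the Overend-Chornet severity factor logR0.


logR0 = log10(t * exp((T - 100) / 14.75))
= log10(82 * exp((121 - 100) / 14.75))
= 2.5321

2.5321


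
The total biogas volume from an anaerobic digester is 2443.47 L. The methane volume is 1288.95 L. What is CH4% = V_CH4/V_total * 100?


CH4% = V_CH4 / V_total * 100
= 1288.95 / 2443.47 * 100
= 52.7508%

52.7508%


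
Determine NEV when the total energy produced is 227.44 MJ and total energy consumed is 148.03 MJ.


NEV = E_out - E_in
= 227.44 - 148.03
= 79.4100 MJ

79.4100 MJ


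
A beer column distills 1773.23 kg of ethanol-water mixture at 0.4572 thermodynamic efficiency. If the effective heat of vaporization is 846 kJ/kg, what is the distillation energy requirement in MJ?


E = m * 846 / (eta * 1000)
= 1773.23 * 846 / (0.4572 * 1000)
= 3281.1736 MJ

3281.1736 MJ


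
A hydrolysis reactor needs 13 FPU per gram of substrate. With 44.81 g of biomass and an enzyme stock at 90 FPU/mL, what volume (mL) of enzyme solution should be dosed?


V = dosage * m_sub / activity
V = 13 * 44.81 / 90
V = 6.4726 mL

6.4726 mL


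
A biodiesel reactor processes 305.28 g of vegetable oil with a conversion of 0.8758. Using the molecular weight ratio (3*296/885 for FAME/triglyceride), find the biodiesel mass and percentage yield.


m_FAME = oil * conv * (3 * 296 / 885) = oil * conv * (888/885)
= 305.28 * 0.8758 * 888 / 885
= 268.2705 g
Y = m_FAME / oil * 100 = conv * (888/885) * 100
= 0.8758 * 888 / 885 * 100
= 87.88%

268.2705 g FAME; Y = 87.88%


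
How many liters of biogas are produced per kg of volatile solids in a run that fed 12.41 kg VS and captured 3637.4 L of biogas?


Y = V / VS
= 3637.4 / 12.41
= 293.1023 L/kg VS

293.1023 L/kg VS


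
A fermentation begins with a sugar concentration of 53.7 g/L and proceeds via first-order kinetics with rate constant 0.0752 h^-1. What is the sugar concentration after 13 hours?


S = S0 * exp(-k * t)
S = 53.7 * exp(-0.0752 * 13)
S = 20.2026 g/L

20.2026 g/L


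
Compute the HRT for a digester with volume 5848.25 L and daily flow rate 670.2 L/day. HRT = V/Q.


HRT = V / Q
= 5848.25 / 670.2
= 8.7261 days

8.7261 days


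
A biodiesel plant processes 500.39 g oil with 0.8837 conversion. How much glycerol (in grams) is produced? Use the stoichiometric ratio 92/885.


glycerol = oil * conv * (92/885)
= 500.39 * 0.8837 * 92 / 885
= 45.9683 g

45.9683 g


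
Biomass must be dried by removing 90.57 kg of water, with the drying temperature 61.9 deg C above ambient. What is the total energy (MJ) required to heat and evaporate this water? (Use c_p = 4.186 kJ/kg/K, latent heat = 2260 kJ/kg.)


E = m_water * (4.186 * dT + 2260) / 1000
= 90.57 * (4.186 * 61.9 + 2260) / 1000
= 228.1561 MJ

228.1561 MJ


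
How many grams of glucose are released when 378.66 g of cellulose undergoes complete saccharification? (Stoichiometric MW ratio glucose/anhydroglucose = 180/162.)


glucose = cellulose * 180/162
= 378.66 * 180/162
= 420.7333 g

420.7333 g


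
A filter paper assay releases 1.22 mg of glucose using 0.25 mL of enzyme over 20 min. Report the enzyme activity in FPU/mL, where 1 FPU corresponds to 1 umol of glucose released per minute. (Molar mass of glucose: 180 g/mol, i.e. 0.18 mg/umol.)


Activity = glucose_mg / (0.18 mg/umol * V_mL * t_min)
= 1.22 / (0.18 * 0.25 * 20)
= 1.3556 FPU/mL

1.3556 FPU/mL


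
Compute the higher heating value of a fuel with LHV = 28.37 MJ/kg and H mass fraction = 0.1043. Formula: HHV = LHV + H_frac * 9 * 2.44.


HHV = LHV + H_frac * 9 * 2.44
= 28.37 + 0.1043 * 9 * 2.44
= 30.6604 MJ/kg

30.6604 MJ/kg


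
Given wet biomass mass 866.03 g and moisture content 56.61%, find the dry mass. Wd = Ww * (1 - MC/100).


Wd = Ww * (1 - MC/100)
= 866.03 * (1 - 56.61/100)
= 375.7704 g

375.7704 g


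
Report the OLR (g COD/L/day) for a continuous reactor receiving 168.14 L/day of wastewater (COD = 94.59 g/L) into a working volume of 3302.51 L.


OLR = Q * S / V
= 168.14 * 94.59 / 3302.51
= 4.8158 g/L/day

4.8158 g/L/day


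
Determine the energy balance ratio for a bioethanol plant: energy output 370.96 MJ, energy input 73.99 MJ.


EROI = E_out / E_in
= 370.96 / 73.99
= 5.0137

5.0137


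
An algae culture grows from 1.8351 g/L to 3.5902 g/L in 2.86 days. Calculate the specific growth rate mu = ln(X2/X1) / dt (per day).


mu = ln(X2/X1) / dt
= ln(3.5902/1.8351) / 2.86
= 0.2347 per day

0.2347 per day


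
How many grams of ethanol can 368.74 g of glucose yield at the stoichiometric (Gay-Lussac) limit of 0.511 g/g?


Theoretical ethanol yield: m_EtOH = 0.511 * m_glucose
m_EtOH = 0.511 * 368.74 = 188.4261 g

188.4261 g


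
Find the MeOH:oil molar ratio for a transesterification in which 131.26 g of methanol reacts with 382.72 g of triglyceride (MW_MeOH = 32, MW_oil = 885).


Molar ratio = n_MeOH / n_oil = (MeOH/32) / (oil/885) = (MeOH * 885) / (32 * oil)
= (131.26 * 885) / (32 * 382.72)
= 9.4852

9.4852


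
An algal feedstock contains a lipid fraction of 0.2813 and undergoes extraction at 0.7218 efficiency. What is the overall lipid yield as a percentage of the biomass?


Y = lipid_content * extraction_eff * 100
= 0.2813 * 0.7218 * 100
= 20.3042%

20.3042%


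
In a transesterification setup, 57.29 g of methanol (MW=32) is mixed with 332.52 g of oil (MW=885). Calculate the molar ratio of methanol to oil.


Molar ratio = n_MeOH / n_oil = (MeOH/32) / (oil/885) = (MeOH * 885) / (32 * oil)
= (57.29 * 885) / (32 * 332.52)
= 4.7649

4.7649


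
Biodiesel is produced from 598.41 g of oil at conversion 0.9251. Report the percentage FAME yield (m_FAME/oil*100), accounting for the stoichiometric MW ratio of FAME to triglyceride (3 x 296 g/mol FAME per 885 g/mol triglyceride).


m_FAME = oil * conv * (3 * 296 / 885) = oil * conv * (888/885)
= 598.41 * 0.9251 * 888 / 885
= 555.4657 g
Y = m_FAME / oil * 100 = conv * (888/885) * 100
= 0.9251 * 888 / 885 * 100
= 92.82%

92.82%


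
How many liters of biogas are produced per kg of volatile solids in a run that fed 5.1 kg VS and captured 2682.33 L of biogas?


Y = V / VS
= 2682.33 / 5.1
= 525.9471 L/kg VS

525.9471 L/kg VS


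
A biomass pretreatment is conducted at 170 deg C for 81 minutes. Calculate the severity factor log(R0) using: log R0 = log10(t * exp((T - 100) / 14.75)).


logR0 = log10(t * exp((T - 100) / 14.75))
= log10(81 * exp((170 - 100) / 14.75))
= 3.9695

3.9695


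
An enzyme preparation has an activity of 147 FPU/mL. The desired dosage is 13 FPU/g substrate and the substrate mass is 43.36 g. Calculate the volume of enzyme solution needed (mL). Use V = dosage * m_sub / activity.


V = dosage * m_sub / activity
V = 13 * 43.36 / 147
V = 3.8346 mL

3.8346 mL


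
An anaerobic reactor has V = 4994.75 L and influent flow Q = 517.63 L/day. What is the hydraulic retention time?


HRT = V / Q
= 4994.75 / 517.63
= 9.6493 days

9.6493 days


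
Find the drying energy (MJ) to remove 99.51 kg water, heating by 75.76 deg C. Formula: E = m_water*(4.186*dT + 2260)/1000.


E = m_water * (4.186 * dT + 2260) / 1000
= 99.51 * (4.186 * 75.76 + 2260) / 1000
= 256.4503 MJ

256.4503 MJ


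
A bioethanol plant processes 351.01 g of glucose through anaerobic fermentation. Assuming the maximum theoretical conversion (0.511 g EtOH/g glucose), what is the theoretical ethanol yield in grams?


Theoretical ethanol yield: m_EtOH = 0.511 * m_glucose
m_EtOH = 0.511 * 351.01 = 179.3661 g

179.3661 g


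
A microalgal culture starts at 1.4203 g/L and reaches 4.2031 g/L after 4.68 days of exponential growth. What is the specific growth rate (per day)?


mu = ln(X2/X1) / dt
= ln(4.2031/1.4203) / 4.68
= 0.2318 per day

0.2318 per day


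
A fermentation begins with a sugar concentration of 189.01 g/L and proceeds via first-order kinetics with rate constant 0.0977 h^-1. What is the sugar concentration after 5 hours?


S = S0 * exp(-k * t)
S = 189.01 * exp(-0.0977 * 5)
S = 115.9663 g/L

115.9663 g/L


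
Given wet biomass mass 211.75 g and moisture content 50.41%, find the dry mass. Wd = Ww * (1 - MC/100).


Wd = Ww * (1 - MC/100)
= 211.75 * (1 - 50.41/100)
= 105.0068 g

105.0068 g


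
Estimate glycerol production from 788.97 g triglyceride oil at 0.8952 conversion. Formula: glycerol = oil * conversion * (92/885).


glycerol = oil * conv * (92/885)
= 788.97 * 0.8952 * 92 / 885
= 73.4218 g

73.4218 g


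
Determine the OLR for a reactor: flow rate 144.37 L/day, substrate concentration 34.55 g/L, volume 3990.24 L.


OLR = Q * S / V
= 144.37 * 34.55 / 3990.24
= 1.2500 g/L/day

1.2500 g/L/day


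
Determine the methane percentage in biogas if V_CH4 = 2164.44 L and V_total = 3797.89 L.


CH4% = V_CH4 / V_total * 100
= 2164.44 / 3797.89 * 100
= 56.9906%

56.9906%


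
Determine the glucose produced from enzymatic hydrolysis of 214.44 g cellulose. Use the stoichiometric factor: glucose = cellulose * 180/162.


glucose = cellulose * 180/162
= 214.44 * 180/162
= 238.2667 g

238.2667 g


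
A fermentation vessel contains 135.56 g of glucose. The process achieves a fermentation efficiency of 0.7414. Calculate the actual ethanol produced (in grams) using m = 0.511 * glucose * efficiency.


Actual ethanol: m = 0.511 * 135.56 * 0.7414
m = 51.3576 g

51.3576 g


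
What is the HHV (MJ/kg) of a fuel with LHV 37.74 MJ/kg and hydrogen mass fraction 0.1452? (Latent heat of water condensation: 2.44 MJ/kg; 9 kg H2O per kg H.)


HHV = LHV + H_frac * 9 * 2.44
= 37.74 + 0.1452 * 9 * 2.44
= 40.9286 MJ/kg

40.9286 MJ/kg


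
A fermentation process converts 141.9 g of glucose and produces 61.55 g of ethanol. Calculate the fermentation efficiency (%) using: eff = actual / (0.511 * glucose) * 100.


Fermentation efficiency = (actual / (0.511 * glucose)) * 100
= (61.55 / (0.511 * 141.9)) * 100
= 84.8838%

84.8838%


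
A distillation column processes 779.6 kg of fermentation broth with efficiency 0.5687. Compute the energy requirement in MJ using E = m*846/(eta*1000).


E = m * 846 / (eta * 1000)
= 779.6 * 846 / (0.5687 * 1000)
= 1159.7355 MJ

1159.7355 MJ


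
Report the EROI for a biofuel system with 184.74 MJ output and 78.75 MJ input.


EROI = E_out / E_in
= 184.74 / 78.75
= 2.3459

2.3459


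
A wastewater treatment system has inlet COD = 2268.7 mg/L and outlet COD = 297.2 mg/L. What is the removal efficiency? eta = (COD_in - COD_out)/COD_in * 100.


eta = (COD_in - COD_out) / COD_in * 100
= (2268.7 - 297.2) / 2268.7 * 100
= 86.9000%

86.9000%


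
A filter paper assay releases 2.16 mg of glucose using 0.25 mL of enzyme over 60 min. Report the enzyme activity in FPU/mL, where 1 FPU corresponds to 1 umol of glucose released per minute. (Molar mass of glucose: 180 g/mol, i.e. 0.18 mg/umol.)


Activity = glucose_mg / (0.18 mg/umol * V_mL * t_min)
= 2.16 / (0.18 * 0.25 * 60)
= 0.8000 FPU/mL

0.8000 FPU/mL


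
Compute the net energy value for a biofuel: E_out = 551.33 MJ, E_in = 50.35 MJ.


NEV = E_out - E_in
= 551.33 - 50.35
= 500.9800 MJ

500.9800 MJ


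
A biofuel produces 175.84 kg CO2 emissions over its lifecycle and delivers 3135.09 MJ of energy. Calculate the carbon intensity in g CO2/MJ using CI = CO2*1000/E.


CI = CO2 * 1000 / E
= 175.84 * 1000 / 3135.09
= 56.0877 g CO2/MJ

56.0877 g CO2/MJ


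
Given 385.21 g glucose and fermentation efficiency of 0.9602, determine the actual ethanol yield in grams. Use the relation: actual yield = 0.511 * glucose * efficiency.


Actual ethanol: m = 0.511 * 385.21 * 0.9602
m = 189.0080 g

189.0080 g


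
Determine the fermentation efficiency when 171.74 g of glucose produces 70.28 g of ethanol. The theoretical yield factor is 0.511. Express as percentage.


Fermentation efficiency = (actual / (0.511 * glucose)) * 100
= (70.28 / (0.511 * 171.74)) * 100
= 80.0828%

80.0828%


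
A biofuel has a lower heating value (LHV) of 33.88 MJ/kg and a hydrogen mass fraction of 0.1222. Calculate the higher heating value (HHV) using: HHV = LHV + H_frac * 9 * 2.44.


HHV = LHV + H_frac * 9 * 2.44
= 33.88 + 0.1222 * 9 * 2.44
= 36.5635 MJ/kg

36.5635 MJ/kg


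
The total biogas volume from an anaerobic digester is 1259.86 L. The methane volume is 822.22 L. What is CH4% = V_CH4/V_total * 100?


CH4% = V_CH4 / V_total * 100
= 822.22 / 1259.86 * 100
= 65.2628%

65.2628%


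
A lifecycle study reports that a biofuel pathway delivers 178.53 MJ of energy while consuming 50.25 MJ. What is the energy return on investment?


EROI = E_out / E_in
= 178.53 / 50.25
= 3.5528

3.5528


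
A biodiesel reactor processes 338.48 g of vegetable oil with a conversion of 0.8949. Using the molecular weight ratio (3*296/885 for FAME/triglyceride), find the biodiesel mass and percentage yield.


m_FAME = oil * conv * (3 * 296 / 885) = oil * conv * (888/885)
= 338.48 * 0.8949 * 888 / 885
= 303.9326 g
Y = m_FAME / oil * 100 = conv * (888/885) * 100
= 0.8949 * 888 / 885 * 100
= 89.79%

303.9326 g FAME; Y = 89.79%


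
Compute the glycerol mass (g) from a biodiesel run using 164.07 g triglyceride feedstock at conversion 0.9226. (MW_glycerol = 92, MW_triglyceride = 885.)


glycerol = oil * conv * (92/885)
= 164.07 * 0.9226 * 92 / 885
= 15.7357 g

15.7357 g


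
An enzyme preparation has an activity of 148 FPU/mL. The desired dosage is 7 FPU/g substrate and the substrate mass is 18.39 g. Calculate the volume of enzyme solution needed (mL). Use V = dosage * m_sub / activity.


V = dosage * m_sub / activity
V = 7 * 18.39 / 148
V = 0.8698 mL

0.8698 mL


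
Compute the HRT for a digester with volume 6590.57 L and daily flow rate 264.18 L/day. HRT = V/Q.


HRT = V / Q
= 6590.57 / 264.18
= 24.9473 days

24.9473 days


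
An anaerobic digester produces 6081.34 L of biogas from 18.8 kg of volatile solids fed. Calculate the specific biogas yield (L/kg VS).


Y = V / VS
= 6081.34 / 18.8
= 323.4755 L/kg VS

323.4755 L/kg VS


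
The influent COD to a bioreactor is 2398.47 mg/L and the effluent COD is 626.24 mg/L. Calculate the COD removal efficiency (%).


eta = (COD_in - COD_out) / COD_in * 100
= (2398.47 - 626.24) / 2398.47 * 100
= 73.8900%

73.8900%


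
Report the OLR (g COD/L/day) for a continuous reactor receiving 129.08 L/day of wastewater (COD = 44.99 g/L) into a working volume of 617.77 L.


OLR = Q * S / V
= 129.08 * 44.99 / 617.77
= 9.4004 g/L/day

9.4004 g/L/day


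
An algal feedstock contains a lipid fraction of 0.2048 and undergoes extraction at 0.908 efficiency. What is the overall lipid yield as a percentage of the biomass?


Y = lipid_content * extraction_eff * 100
= 0.2048 * 0.908 * 100
= 18.5958%

18.5958%


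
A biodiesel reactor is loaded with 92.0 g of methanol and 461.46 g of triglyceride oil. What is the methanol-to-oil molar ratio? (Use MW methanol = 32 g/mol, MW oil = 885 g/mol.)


Molar ratio = n_MeOH / n_oil = (MeOH/32) / (oil/885) = (MeOH * 885) / (32 * oil)
= (92.0 * 885) / (32 * 461.46)
= 5.5137

5.5137


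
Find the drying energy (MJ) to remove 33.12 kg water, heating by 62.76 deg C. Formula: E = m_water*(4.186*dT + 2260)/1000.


E = m_water * (4.186 * dT + 2260) / 1000
= 33.12 * (4.186 * 62.76 + 2260) / 1000
= 83.5523 MJ

83.5523 MJ


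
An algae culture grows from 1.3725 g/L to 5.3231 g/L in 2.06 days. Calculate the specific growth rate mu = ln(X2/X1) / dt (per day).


mu = ln(X2/X1) / dt
= ln(5.3231/1.3725) / 2.06
= 0.6580 per day

0.6580 per day


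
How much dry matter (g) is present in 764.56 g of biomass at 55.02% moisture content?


Wd = Ww * (1 - MC/100)
= 764.56 * (1 - 55.02/100)
= 343.8991 g

343.8991 g


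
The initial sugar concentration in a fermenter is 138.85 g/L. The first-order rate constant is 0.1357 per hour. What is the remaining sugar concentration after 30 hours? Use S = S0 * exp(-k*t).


S = S0 * exp(-k * t)
S = 138.85 * exp(-0.1357 * 30)
S = 2.3688 g/L

2.3688 g/L


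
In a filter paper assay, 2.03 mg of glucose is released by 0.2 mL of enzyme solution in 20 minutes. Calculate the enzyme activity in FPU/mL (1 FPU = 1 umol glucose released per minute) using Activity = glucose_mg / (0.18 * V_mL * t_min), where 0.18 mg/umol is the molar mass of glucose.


Activity = glucose_mg / (0.18 mg/umol * V_mL * t_min)
= 2.03 / (0.18 * 0.2 * 20)
= 2.8194 FPU/mL

2.8194 FPU/mL


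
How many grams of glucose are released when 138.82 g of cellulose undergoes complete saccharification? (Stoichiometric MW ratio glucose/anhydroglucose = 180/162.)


glucose = cellulose * 180/162
= 138.82 * 180/162
= 154.2444 g

154.2444 g


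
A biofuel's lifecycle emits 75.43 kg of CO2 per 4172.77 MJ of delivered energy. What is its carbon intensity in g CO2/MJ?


CI = CO2 * 1000 / E
= 75.43 * 1000 / 4172.77
= 18.0767 g CO2/MJ

18.0767 g CO2/MJ


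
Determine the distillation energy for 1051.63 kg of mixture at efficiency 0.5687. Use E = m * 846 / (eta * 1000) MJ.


E = m * 846 / (eta * 1000)
= 1051.63 * 846 / (0.5687 * 1000)
= 1564.4083 MJ

1564.4083 MJ


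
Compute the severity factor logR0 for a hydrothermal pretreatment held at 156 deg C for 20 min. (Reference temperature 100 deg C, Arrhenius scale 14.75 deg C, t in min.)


logR0 = log10(t * exp((T - 100) / 14.75))
= log10(20 * exp((156 - 100) / 14.75))
= 2.9499

2.9499


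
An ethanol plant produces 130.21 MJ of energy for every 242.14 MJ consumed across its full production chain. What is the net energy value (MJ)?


NEV = E_out - E_in
= 130.21 - 242.14
= -111.9300 MJ

-111.9300 MJ


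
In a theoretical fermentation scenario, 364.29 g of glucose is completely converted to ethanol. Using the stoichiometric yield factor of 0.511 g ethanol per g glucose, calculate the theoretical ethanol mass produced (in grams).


Theoretical ethanol yield: m_EtOH = 0.511 * m_glucose
m_EtOH = 0.511 * 364.29 = 186.1522 g

186.1522 g


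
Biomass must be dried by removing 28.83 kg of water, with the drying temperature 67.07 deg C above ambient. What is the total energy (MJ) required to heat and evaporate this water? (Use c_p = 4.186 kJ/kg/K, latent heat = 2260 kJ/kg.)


E = m_water * (4.186 * dT + 2260) / 1000
= 28.83 * (4.186 * 67.07 + 2260) / 1000
= 73.2500 MJ

73.2500 MJ


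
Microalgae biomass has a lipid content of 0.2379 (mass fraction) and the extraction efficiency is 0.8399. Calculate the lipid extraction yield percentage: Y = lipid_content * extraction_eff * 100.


Y = lipid_content * extraction_eff * 100
= 0.2379 * 0.8399 * 100
= 19.9812%

19.9812%


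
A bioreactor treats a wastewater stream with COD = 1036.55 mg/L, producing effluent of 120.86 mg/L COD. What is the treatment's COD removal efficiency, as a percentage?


eta = (COD_in - COD_out) / COD_in * 100
= (1036.55 - 120.86) / 1036.55 * 100
= 88.3402%

88.3402%


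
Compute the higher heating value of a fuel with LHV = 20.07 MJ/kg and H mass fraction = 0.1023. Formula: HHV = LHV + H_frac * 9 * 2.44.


HHV = LHV + H_frac * 9 * 2.44
= 20.07 + 0.1023 * 9 * 2.44
= 22.3165 MJ/kg

22.3165 MJ/kg


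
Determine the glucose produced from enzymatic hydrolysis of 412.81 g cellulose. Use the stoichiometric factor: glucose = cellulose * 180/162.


glucose = cellulose * 180/162
= 412.81 * 180/162
= 458.6778 g

458.6778 g


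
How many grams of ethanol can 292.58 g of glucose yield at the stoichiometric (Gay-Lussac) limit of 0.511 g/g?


Theoretical ethanol yield: m_EtOH = 0.511 * m_glucose
m_EtOH = 0.511 * 292.58 = 149.5084 g

149.5084 g


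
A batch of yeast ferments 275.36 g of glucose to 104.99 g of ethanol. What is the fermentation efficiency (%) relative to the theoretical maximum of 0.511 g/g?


Fermentation efficiency = (actual / (0.511 * glucose)) * 100
= (104.99 / (0.511 * 275.36)) * 100
= 74.6150%

74.6150%


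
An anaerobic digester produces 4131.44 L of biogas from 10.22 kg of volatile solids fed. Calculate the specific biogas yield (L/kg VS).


Y = V / VS
= 4131.44 / 10.22
= 404.2505 L/kg VS

404.2505 L/kg VS


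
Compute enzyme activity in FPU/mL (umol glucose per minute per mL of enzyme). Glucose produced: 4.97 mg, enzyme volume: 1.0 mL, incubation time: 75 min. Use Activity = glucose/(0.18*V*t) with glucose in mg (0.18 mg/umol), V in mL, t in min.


Activity = glucose_mg / (0.18 mg/umol * V_mL * t_min)
= 4.97 / (0.18 * 1.0 * 75)
= 0.3681 FPU/mL

0.3681 FPU/mL


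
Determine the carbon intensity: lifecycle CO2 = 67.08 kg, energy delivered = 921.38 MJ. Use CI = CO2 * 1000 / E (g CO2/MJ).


CI = CO2 * 1000 / E
= 67.08 * 1000 / 921.38
= 72.8038 g CO2/MJ

72.8038 g CO2/MJ


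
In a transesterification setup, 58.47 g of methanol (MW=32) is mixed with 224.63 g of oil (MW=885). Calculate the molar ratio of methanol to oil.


Molar ratio = n_MeOH / n_oil = (MeOH/32) / (oil/885) = (MeOH * 885) / (32 * oil)
= (58.47 * 885) / (32 * 224.63)
= 7.1988

7.1988


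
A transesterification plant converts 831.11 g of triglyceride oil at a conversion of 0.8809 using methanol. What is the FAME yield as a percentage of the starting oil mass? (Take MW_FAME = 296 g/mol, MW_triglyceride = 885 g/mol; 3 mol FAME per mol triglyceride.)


m_FAME = oil * conv * (3 * 296 / 885) = oil * conv * (888/885)
= 831.11 * 0.8809 * 888 / 885
= 734.6066 g
Y = m_FAME / oil * 100 = conv * (888/885) * 100
= 0.8809 * 888 / 885 * 100
= 88.39%

88.39%


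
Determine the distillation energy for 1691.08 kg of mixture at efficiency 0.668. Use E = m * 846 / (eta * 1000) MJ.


E = m * 846 / (eta * 1000)
= 1691.08 * 846 / (0.668 * 1000)
= 2141.6971 MJ

2141.6971 MJ


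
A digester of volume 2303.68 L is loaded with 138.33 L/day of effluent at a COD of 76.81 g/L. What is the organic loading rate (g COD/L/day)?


OLR = Q * S / V
= 138.33 * 76.81 / 2303.68
= 4.6122 g/L/day

4.6122 g/L/day


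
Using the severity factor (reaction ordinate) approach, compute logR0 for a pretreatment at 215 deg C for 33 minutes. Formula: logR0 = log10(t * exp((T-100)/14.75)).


logR0 = log10(t * exp((T - 100) / 14.75))
= log10(33 * exp((215 - 100) / 14.75))
= 4.9045

4.9045


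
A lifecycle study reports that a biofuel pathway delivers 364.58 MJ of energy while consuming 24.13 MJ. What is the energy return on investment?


EROI = E_out / E_in
= 364.58 / 24.13
= 15.1090

15.1090


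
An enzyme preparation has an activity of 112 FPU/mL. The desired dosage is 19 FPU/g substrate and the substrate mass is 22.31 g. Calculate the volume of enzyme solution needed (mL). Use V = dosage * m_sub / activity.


V = dosage * m_sub / activity
V = 19 * 22.31 / 112
V = 3.7847 mL

3.7847 mL


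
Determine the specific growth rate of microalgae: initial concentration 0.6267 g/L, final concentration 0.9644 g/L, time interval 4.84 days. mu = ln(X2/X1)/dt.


mu = ln(X2/X1) / dt
= ln(0.9644/0.6267) / 4.84
= 0.0891 per day

0.0891 per day


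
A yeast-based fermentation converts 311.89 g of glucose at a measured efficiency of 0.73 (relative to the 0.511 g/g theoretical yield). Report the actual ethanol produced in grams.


Actual ethanol: m = 0.511 * 311.89 * 0.73
m = 116.3443 g

116.3443 g


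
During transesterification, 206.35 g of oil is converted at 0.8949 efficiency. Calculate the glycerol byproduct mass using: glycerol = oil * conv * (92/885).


glycerol = oil * conv * (92/885)
= 206.35 * 0.8949 * 92 / 885
= 19.1966 g

19.1966 g


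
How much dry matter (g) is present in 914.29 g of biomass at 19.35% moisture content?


Wd = Ww * (1 - MC/100)
= 914.29 * (1 - 19.35/100)
= 737.3749 g

737.3749 g


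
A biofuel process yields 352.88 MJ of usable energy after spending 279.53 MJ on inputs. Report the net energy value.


NEV = E_out - E_in
= 352.88 - 279.53
= 73.3500 MJ

73.3500 MJ


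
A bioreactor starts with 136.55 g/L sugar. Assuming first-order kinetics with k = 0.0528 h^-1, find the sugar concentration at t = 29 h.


S = S0 * exp(-k * t)
S = 136.55 * exp(-0.0528 * 29)
S = 29.5325 g/L

29.5325 g/L


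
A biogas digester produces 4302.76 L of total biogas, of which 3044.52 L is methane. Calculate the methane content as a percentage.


CH4% = V_CH4 / V_total * 100
= 3044.52 / 4302.76 * 100
= 70.7574%

70.7574%


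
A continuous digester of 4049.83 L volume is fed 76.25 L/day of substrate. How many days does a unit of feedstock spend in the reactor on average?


HRT = V / Q
= 4049.83 / 76.25
= 53.1125 days

53.1125 days


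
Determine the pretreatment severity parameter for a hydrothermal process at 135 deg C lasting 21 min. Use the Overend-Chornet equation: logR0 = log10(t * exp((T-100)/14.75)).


logR0 = log10(t * exp((T - 100) / 14.75))
= log10(21 * exp((135 - 100) / 14.75))
= 2.3527

2.3527


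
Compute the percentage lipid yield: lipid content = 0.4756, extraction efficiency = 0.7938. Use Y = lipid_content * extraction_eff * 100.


Y = lipid_content * extraction_eff * 100
= 0.4756 * 0.7938 * 100
= 37.7531%

37.7531%


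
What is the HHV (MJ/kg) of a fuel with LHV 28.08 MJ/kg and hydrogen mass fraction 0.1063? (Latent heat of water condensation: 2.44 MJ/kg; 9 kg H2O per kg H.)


HHV = LHV + H_frac * 9 * 2.44
= 28.08 + 0.1063 * 9 * 2.44
= 30.4143 MJ/kg

30.4143 MJ/kg


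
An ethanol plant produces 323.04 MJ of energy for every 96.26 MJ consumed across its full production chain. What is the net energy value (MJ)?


NEV = E_out - E_in
= 323.04 - 96.26
= 226.7800 MJ

226.7800 MJ


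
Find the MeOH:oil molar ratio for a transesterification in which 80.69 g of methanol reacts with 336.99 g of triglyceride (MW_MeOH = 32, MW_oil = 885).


Molar ratio = n_MeOH / n_oil = (MeOH/32) / (oil/885) = (MeOH * 885) / (32 * oil)
= (80.69 * 885) / (32 * 336.99)
= 6.6221

6.6221


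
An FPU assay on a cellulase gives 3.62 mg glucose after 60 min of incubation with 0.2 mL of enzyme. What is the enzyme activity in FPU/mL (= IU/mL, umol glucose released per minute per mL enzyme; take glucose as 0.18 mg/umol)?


Activity = glucose_mg / (0.18 mg/umol * V_mL * t_min)
= 3.62 / (0.18 * 0.2 * 60)
= 1.6759 FPU/mL

1.6759 FPU/mL


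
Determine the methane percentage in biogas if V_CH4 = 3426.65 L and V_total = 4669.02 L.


CH4% = V_CH4 / V_total * 100
= 3426.65 / 4669.02 * 100
= 73.3912%

73.3912%


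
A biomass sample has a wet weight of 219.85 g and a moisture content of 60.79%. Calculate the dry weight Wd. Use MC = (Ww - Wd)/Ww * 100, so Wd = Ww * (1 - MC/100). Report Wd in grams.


Wd = Ww * (1 - MC/100)
= 219.85 * (1 - 60.79/100)
= 86.2032 g

86.2032 g


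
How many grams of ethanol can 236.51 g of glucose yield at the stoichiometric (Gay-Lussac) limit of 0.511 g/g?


Theoretical ethanol yield: m_EtOH = 0.511 * m_glucose
m_EtOH = 0.511 * 236.51 = 120.8566 g

120.8566 g


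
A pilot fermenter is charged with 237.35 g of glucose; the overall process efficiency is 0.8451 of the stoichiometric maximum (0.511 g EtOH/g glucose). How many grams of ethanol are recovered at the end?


Actual ethanol: m = 0.511 * 237.35 * 0.8451
m = 102.4987 g

102.4987 g


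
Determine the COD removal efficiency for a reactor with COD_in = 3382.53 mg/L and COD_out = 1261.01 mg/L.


eta = (COD_in - COD_out) / COD_in * 100
= (3382.53 - 1261.01) / 3382.53 * 100
= 62.7199%

62.7199%


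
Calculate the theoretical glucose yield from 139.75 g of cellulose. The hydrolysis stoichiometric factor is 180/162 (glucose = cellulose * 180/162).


glucose = cellulose * 180/162
= 139.75 * 180/162
= 155.2778 g

155.2778 g


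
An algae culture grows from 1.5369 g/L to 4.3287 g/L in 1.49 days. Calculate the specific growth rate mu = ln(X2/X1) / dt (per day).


mu = ln(X2/X1) / dt
= ln(4.3287/1.5369) / 1.49
= 0.6950 per day

0.6950 per day


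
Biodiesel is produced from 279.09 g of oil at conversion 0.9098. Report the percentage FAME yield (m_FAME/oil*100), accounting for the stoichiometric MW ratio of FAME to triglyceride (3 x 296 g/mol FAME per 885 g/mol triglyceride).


m_FAME = oil * conv * (3 * 296 / 885) = oil * conv * (888/885)
= 279.09 * 0.9098 * 888 / 885
= 254.7768 g
Y = m_FAME / oil * 100 = conv * (888/885) * 100
= 0.9098 * 888 / 885 * 100
= 91.29%

91.29%


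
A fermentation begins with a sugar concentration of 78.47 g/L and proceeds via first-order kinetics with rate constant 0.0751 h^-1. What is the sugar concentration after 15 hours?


S = S0 * exp(-k * t)
S = 78.47 * exp(-0.0751 * 15)
S = 25.4373 g/L

25.4373 g/L
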